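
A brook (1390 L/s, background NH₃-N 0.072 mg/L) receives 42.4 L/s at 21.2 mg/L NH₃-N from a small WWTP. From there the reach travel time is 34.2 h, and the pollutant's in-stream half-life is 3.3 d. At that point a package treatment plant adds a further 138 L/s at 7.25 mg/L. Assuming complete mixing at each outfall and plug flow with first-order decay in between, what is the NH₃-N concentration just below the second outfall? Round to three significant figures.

1.11 mg/L

Flow-weighted average: C = (1390·0.07200 + 42.40·21.20) / 1432 = 999.0/1432 = 0.6974 mg/L; combined flow 1432 L/s.
Half-life 3.3 d → k = ln 2 / 3.3 = 0.2100 d⁻¹.
Decay over the reach: 0.6974·exp(−kt) = 0.6974·0.7413 = 0.5170 mg/L.
At the second outfall, C = (1432·0.5170 + 138.0·7.250) / (1432 + 138.0) = 1.109 mg/L.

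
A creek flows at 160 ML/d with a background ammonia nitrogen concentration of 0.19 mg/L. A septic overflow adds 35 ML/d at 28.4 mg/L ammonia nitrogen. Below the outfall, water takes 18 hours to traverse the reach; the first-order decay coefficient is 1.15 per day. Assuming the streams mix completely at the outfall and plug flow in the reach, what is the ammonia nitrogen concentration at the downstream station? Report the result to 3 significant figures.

2.22 mg/L

Mixed concentration C = ΣQC/ΣQ = (160.0·0.1900 + 35.00·28.40) / 195.0 = 1024/195.0 = 5.253 mg/L.
First-order decay: C = 5.253·exp(−k·t) = 5.253·0.4221 = 2.217 mg/L.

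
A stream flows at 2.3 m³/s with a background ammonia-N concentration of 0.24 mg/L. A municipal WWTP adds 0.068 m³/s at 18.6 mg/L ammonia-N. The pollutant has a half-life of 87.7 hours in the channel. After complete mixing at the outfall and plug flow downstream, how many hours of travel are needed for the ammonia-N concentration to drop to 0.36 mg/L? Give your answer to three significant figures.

95.7 h

Mixed concentration C = ΣQC/ΣQ = (2.300·0.2400 + 0.06800·18.60) / 2.368 = 1.817/2.368 = 0.7672 mg/L.
Half-life 87.7 h → k = ln 2 / 87.7 = 0.007904 h⁻¹ = 0.1897 d⁻¹.
0.7672·exp(−k·t) = 0.36 → t = ln(0.7672/0.36)/k = 344700 s = 95.74 h.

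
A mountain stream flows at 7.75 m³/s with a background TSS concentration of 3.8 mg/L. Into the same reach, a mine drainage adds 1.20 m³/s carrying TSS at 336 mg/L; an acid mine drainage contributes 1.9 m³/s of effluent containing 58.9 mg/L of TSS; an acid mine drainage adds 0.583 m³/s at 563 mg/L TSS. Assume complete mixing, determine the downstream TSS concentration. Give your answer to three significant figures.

Conservation of mass: C = (7.750·3.800 + 1.200·336.0 + 1.900·58.90 + 0.5830·563.0) / 11.43 = 872.8/11.43 = 76.34 mg/L.

76.3 mg/L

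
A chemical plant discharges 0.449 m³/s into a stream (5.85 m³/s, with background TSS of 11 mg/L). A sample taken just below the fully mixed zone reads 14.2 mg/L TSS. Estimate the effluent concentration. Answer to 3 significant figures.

Mass balance: 5.850·11.00 + 0.4490·Cₑ = 6.299·14.20
→ Cₑ = (6.299·14.20 − 5.850·11.00) / 0.4490 = 55.89 mg/L.

55.9 mg/L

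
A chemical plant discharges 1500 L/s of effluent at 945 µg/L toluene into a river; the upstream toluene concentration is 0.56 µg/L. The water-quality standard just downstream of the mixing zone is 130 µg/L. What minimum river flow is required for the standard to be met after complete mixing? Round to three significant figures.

Set C_mix = 130: (Q·0.5600 + 1500·945.0) / (Q + 1500) = 130
→ Q = 1500·(945.0 − 130)/(130 − 0.5600) = 9445 L/s.

9440 L/s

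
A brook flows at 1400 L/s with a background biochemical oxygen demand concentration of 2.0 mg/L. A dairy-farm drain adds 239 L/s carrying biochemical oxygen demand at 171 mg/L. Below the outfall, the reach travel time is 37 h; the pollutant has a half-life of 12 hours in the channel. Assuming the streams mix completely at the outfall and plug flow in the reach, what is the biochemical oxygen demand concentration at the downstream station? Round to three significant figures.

Mixed concentration C = ΣQC/ΣQ = (1400·2.000 + 239.0·171.0) / 1639 = 43670/1639 = 26.64 mg/L.
Half-life 12 h → k = ln 2 / 12 = 0.05776 h⁻¹ = 1.386 d⁻¹.
Applying C = C₀e^(−kt): 26.64 × 0.1180 = 3.144 mg/L.

3.14 mg/L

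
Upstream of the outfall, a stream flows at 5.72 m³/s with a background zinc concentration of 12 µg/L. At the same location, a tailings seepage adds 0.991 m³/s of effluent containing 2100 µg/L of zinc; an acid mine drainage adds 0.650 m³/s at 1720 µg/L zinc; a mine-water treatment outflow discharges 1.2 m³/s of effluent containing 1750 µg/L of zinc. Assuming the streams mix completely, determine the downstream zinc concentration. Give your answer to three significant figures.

Flow-weighted average: C = (5.720·12.00 + 0.9910·2100 + 0.6500·1720 + 1.200·1750) / 8.561 = 5368/8.561 = 627.0 µg/L.

627 µg/L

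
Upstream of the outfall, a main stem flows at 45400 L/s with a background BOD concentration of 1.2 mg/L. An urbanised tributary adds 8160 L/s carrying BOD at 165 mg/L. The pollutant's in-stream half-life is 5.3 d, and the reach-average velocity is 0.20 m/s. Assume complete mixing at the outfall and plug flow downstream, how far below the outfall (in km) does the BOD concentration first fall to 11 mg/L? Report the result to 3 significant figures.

Mixed concentration C = ΣQC/ΣQ = (45400·1.200 + 8160·165.0) / 53560 = 1401000/53560 = 26.16 mg/L.
Half-life 5.3 d → k = ln 2 / 5.3 = 0.1308 d⁻¹.
Set 26.16·exp(−k·t) = 11 → t = ln(26.16/11)/k = 572200 s = 158.9 h.
Distance = v·t = 0.20·572200 = 114400 m = 114.4 km.

114 km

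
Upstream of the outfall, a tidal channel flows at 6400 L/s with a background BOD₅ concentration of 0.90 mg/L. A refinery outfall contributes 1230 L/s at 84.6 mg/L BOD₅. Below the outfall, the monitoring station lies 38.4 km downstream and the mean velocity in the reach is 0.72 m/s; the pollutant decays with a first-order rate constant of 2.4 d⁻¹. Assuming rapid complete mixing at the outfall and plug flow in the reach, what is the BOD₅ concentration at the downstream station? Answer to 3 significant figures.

3.27 mg/L

Conservation of mass: C = (6400·0.9000 + 1230·84.60) / 7630 = 109800/7630 = 14.39 mg/L.
Travel time t = 38.4·1000 / 0.72 = 53330 s = 14.81 h.
Applying C = C₀e^(−kt): 14.39 × 0.2273 = 3.272 mg/L.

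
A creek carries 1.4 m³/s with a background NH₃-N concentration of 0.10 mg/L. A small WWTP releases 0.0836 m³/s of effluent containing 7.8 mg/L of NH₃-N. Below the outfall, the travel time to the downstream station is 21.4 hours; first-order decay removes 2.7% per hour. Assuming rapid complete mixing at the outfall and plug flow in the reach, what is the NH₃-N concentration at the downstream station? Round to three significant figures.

0.297 mg/L

After mixing, C = (1.400·0.1000 + 0.08360·7.800) / 1.484 = 0.7921/1.484 = 0.5339 mg/L.
2.7%/h lost → k = −ln(1 − 0.027) = 0.02737 h⁻¹.
Decay over the reach: 0.5339·exp(−kt) = 0.5339·0.5567 = 0.2972 mg/L.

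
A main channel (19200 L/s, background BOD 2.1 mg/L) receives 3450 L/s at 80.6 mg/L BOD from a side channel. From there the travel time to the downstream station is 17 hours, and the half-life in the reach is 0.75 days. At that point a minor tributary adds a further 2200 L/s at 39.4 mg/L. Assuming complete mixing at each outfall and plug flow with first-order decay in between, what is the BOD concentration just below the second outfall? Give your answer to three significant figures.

Conservation of mass: C = (19200·2.100 + 3450·80.60) / 22650 = 318400/22650 = 14.06 mg/L; combined flow 22650 L/s.
Half-life 0.75 d → k = ln 2 / 0.75 = 0.9242 d⁻¹.
First-order decay: C = 14.06·exp(−k·t) = 14.06·0.5196 = 7.304 mg/L.
At the second outfall, C = (22650·7.304 + 2200·39.40) / (22650 + 2200) = 10.15 mg/L.

10.1 mg/L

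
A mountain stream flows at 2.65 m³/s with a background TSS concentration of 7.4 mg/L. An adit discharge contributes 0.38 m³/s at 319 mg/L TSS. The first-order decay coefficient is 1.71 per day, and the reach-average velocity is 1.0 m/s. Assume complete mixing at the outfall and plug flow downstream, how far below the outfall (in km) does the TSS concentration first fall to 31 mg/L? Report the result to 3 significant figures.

Mass balance: C = (2.650·7.400 + 0.3800·319.0) / 3.030 = 140.8/3.030 = 46.48 mg/L.
Set 46.48·exp(−k·t) = 31 → t = ln(46.48/31)/k = 20460 s = 5.684 h.
Distance = v·t = 1.0·20460 = 20460 m = 20.46 km.

20.5 km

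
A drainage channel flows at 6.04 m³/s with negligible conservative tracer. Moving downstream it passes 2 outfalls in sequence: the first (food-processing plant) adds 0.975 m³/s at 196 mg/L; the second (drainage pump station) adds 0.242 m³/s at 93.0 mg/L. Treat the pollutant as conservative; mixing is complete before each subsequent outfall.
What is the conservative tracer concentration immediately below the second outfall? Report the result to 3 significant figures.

29.4 mg/L

Below outfall 1: Q → 7.015 m³/s, C = (6.040·0 + 0.9750·196.0)/7.015 = 27.24 mg/L.
Below outfall 2: Q → 7.257 m³/s, C = (7.015·27.24 + 0.2420·93.00)/7.257 = 29.43 mg/L.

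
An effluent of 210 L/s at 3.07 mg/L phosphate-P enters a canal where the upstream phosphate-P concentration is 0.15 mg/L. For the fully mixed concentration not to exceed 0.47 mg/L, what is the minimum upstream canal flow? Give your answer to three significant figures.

1710 L/s

Set C_mix = 0.47: (Q·0.1500 + 210.0·3.070) / (Q + 210.0) = 0.47
→ Q = 210.0·(3.070 − 0.47)/(0.47 − 0.1500) = 1706 L/s.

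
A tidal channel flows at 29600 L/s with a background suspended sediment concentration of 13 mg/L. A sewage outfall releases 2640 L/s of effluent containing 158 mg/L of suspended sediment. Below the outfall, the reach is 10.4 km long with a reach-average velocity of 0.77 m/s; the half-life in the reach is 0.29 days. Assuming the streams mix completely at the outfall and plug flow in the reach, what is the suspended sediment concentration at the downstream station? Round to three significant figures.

Conservation of mass: C = (29600·13.00 + 2640·158.0) / 32240 = 801900/32240 = 24.87 mg/L.
Travel time t = 10.4·1000 / 0.77 = 13510 s = 3.752 h.
Half-life 0.29 d → k = ln 2 / 0.29 = 2.390 d⁻¹.
Applying C = C₀e^(−kt): 24.87 × 0.6882 = 17.12 mg/L.

17.1 mg/L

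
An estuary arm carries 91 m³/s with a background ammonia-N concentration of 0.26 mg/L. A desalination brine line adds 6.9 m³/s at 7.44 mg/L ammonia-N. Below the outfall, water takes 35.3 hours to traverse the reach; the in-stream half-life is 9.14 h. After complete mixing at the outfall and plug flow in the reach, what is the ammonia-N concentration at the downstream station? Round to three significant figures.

Flow-weighted average: C = (91.00·0.2600 + 6.900·7.440) / 97.90 = 75.00/97.90 = 0.7660 mg/L.
Half-life 9.14 h → k = ln 2 / 9.14 = 0.07584 h⁻¹ = 1.820 d⁻¹.
Decay over the reach: 0.7660·exp(−kt) = 0.7660·0.06877 = 0.05268 mg/L.

0.0527 mg/L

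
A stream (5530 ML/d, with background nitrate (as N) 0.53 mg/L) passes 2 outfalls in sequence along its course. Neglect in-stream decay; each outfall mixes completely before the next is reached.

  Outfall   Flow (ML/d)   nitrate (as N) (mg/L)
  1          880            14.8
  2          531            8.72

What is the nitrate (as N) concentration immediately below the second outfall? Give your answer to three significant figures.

2.97 mg/L

Below outfall 1: Q → 6410 ML/d, C = (5530·0.5300 + 880.0·14.80)/6410 = 2.489 mg/L.
Below outfall 2: Q → 6941 ML/d, C = (6410·2.489 + 531.0·8.720)/6941 = 2.966 mg/L.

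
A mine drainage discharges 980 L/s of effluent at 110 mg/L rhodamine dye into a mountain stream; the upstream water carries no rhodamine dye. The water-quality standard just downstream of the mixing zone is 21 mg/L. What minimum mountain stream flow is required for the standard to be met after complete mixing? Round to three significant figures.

4150 L/s

Set C_mix = 21: (Q·0 + 980.0·110.0) / (Q + 980.0) = 21
→ Q = 980.0·(110.0 − 21)/(21 − 0) = 4153 L/s.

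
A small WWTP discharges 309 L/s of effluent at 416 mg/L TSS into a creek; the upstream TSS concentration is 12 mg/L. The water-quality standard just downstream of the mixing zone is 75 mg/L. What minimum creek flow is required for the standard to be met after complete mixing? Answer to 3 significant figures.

1670 L/s

Set C_mix = 75: (Q·12.00 + 309.0·416.0) / (Q + 309.0) = 75
→ Q = 309.0·(416.0 − 75)/(75 − 12.00) = 1673 L/s.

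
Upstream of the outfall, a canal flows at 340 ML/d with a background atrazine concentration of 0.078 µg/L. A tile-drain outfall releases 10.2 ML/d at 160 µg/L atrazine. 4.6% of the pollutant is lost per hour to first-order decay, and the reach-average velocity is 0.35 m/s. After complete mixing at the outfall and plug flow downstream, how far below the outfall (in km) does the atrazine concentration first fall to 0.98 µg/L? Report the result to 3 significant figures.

42.2 km

Conservation of mass: C = (340.0·0.07800 + 10.20·160.0) / 350.2 = 1659/350.2 = 4.736 µg/L.
4.6%/h lost → k = −ln(1 − 0.046) = 0.04709 h⁻¹.
Set 4.736·exp(−k·t) = 0.98 → t = ln(4.736/0.98)/k = 120400 s = 33.45 h.
Distance = v·t = 0.35·120400 = 42150 m = 42.15 km.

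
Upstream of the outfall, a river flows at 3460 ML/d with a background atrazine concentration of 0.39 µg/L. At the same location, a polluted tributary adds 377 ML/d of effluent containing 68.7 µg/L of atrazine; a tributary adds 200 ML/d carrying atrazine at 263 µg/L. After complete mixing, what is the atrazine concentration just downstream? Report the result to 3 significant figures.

Mixed concentration C = ΣQC/ΣQ = (3460·0.3900 + 377.0·68.70 + 200.0·263.0) / 4037 = 79850/4037 = 19.78 µg/L.

19.8 µg/L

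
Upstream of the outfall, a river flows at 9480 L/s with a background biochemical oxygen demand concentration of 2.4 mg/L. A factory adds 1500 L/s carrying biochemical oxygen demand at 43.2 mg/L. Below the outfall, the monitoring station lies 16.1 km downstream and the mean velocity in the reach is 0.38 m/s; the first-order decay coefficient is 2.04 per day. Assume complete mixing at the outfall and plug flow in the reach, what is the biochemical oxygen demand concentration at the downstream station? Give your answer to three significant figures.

2.93 mg/L

After mixing, C = (9480·2.400 + 1500·43.20) / 10980 = 87550/10980 = 7.974 mg/L.
Travel time t = 16.1·1000 / 0.38 = 42370 s = 11.77 h.
First-order decay: C = 7.974·exp(−k·t) = 7.974·0.3677 = 2.932 mg/L.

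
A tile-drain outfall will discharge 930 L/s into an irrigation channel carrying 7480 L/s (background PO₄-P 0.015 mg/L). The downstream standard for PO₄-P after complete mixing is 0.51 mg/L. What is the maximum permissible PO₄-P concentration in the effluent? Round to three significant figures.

4.49 mg/L

At the limit, (Qr·Cr + Qe·Cₑ)/(Qr + Qe) = 0.51:
Cₑ = (8410·0.51 − 7480·0.01500) / 930.0 = 4.491 mg/L.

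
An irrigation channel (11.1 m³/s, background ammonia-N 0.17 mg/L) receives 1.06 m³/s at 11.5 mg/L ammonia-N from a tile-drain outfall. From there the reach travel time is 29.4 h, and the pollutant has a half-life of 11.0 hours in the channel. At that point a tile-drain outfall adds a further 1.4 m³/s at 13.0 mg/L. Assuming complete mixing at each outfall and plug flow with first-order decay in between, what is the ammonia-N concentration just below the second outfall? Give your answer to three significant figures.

After mixing, C = (11.10·0.1700 + 1.060·11.50) / 12.16 = 14.08/12.16 = 1.158 mg/L; combined flow 12.16 m³/s.
Half-life 11.0 h → k = ln 2 / 11.0 = 0.06301 h⁻¹ = 1.512 d⁻¹.
Applying C = C₀e^(−kt): 1.158 × 0.1568 = 0.1816 mg/L.
At the second outfall, C = (12.16·0.1816 + 1.400·13.00) / (12.16 + 1.400) = 1.505 mg/L.

1.50 mg/L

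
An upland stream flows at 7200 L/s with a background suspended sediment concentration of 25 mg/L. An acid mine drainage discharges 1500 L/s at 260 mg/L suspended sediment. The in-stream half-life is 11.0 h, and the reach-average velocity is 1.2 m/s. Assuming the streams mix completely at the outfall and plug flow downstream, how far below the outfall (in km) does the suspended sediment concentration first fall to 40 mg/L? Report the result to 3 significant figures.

33.8 km

After mixing, C = (7200·25.00 + 1500·260.0) / 8700 = 570000/8700 = 65.52 mg/L.
Half-life 11.0 h → k = ln 2 / 11.0 = 0.06301 h⁻¹ = 1.512 d⁻¹.
Set 65.52·exp(−k·t) = 40 → t = ln(65.52/40)/k = 28190 s = 7.831 h.
Distance = v·t = 1.2·28190 = 33830 m = 33.83 km.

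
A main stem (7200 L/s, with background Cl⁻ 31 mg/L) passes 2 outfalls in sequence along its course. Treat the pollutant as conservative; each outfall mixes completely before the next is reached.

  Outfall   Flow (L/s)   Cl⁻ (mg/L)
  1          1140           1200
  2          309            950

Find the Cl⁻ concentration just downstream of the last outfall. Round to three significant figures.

Outfall 1: combined Q = 8340 L/s; C = (7200·31.00 + 1140·1200)/8340 = 190.8 mg/L.
Outfall 2: combined Q = 8649 L/s; C = (8340·190.8 + 309.0·950.0)/8649 = 217.9 mg/L.

218 mg/L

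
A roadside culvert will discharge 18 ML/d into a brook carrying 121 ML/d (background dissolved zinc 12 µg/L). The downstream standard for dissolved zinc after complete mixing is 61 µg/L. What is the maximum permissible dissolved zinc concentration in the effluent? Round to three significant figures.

At the limit, (Qr·Cr + Qe·Cₑ)/(Qr + Qe) = 61:
Cₑ = (139.0·61 − 121.0·12.00) / 18.00 = 390.4 µg/L.

390 µg/L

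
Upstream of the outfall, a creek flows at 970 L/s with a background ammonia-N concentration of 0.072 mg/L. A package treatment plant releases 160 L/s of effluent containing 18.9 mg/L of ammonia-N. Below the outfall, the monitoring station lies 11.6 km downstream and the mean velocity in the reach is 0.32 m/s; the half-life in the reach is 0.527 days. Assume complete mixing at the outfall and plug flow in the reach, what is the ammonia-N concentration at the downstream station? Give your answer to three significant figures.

1.58 mg/L

After mixing, C = (970.0·0.07200 + 160.0·18.90) / 1130 = 3094/1130 = 2.738 mg/L.
Travel time t = 11.6·1000 / 0.32 = 36250 s = 10.07 h.
Half-life 0.527 d → k = ln 2 / 0.527 = 1.315 d⁻¹.
After decay, C = 2.738 × e^(−kt) = 2.738 × 0.5759 = 1.577 mg/L.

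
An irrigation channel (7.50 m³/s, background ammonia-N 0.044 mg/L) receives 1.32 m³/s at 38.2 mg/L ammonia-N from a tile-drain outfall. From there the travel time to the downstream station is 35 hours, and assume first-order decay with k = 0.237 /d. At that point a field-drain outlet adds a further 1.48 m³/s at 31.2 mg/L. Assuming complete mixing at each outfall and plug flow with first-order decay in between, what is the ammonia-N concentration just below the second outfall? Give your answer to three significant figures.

7.97 mg/L

After mixing, C = (7.500·0.04400 + 1.320·38.20) / 8.820 = 50.75/8.820 = 5.754 mg/L; combined flow 8.820 m³/s.
After decay, C = 5.754 × e^(−kt) = 5.754 × 0.7078 = 4.073 mg/L.
At the second outfall, C = (8.820·4.073 + 1.480·31.20) / (8.820 + 1.480) = 7.971 mg/L.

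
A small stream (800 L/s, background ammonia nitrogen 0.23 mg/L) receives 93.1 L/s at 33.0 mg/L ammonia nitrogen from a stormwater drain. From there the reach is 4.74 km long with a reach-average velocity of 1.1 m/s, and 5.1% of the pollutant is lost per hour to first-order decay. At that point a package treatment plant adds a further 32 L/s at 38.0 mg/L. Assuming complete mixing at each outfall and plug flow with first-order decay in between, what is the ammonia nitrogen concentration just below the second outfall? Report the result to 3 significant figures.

Conservation of mass: C = (800.0·0.2300 + 93.10·33.00) / 893.1 = 3256/893.1 = 3.646 mg/L; combined flow 893.1 L/s.
Travel time t = 4.74·1000 / 1.1 = 4309 s = 1.197 h.
5.1%/h lost → k = −ln(1 − 0.051) = 0.05235 h⁻¹.
Decay over the reach: 3.646·exp(−kt) = 3.646·0.9393 = 3.425 mg/L.
At the second outfall, C = (893.1·3.425 + 32.00·38.00) / (893.1 + 32.00) = 4.621 mg/L.

4.62 mg/L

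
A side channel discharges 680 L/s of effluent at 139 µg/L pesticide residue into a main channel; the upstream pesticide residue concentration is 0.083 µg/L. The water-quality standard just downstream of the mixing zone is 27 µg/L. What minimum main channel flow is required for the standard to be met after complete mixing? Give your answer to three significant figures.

Set C_mix = 27: (Q·0.08300 + 680.0·139.0) / (Q + 680.0) = 27
→ Q = 680.0·(139.0 − 27)/(27 − 0.08300) = 2829 L/s.

2830 L/s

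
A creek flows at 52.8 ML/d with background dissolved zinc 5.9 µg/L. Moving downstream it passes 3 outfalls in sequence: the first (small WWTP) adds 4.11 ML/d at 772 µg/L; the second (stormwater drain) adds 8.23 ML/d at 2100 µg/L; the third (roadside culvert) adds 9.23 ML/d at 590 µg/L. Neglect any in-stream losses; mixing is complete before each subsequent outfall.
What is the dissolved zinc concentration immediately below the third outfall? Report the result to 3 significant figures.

Outfall 1: combined Q = 56.91 ML/d; C = (52.80·5.900 + 4.110·772.0)/56.91 = 61.23 µg/L.
Outfall 2: combined Q = 65.14 ML/d; C = (56.91·61.23 + 8.230·2100)/65.14 = 318.8 µg/L.
Outfall 3: combined Q = 74.37 ML/d; C = (65.14·318.8 + 9.230·590.0)/74.37 = 352.5 µg/L.

352 µg/L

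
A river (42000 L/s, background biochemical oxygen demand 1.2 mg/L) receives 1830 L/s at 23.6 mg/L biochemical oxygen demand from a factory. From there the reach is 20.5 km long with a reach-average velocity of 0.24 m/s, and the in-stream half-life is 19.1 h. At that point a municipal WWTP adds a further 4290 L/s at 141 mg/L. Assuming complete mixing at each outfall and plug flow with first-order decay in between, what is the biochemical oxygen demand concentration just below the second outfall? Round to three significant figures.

Mass balance: C = (42000·1.200 + 1830·23.60) / 43830 = 93590/43830 = 2.135 mg/L; combined flow 43830 L/s.
Travel time t = 20.5·1000 / 0.24 = 85420 s = 23.73 h.
Half-life 19.1 h → k = ln 2 / 19.1 = 0.03629 h⁻¹ = 0.8710 d⁻¹.
First-order decay: C = 2.135·exp(−k·t) = 2.135·0.4227 = 0.9026 mg/L.
At the second outfall, C = (43830·0.9026 + 4290·141.0) / (43830 + 4290) = 13.39 mg/L.

13.4 mg/L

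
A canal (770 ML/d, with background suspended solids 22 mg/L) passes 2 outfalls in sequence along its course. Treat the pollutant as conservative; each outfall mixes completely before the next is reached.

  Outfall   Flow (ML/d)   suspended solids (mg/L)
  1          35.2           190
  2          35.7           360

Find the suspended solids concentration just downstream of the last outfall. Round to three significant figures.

43.4 mg/L

After outfall 1: Q = 770.0 + 35.20 = 805.2 ML/d; C = (770.0·22.00 + 35.20·190.0)/805.2 = 29.34 mg/L.
After outfall 2: Q = 805.2 + 35.70 = 840.9 ML/d; C = (805.2·29.34 + 35.70·360.0)/840.9 = 43.38 mg/L.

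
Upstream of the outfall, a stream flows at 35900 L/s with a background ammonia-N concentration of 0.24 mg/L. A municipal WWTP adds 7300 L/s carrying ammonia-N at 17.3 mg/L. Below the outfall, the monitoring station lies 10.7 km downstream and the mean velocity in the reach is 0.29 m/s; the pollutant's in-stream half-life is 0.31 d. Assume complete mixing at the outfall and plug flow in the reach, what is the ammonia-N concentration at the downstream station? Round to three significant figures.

1.20 mg/L

Mass balance: C = (35900·0.2400 + 7300·17.30) / 43200 = 134900/43200 = 3.123 mg/L.
Travel time t = 10.7·1000 / 0.29 = 36900 s = 10.25 h.
Half-life 0.31 d → k = ln 2 / 0.31 = 2.236 d⁻¹.
Applying C = C₀e^(−kt): 3.123 × 0.3849 = 1.202 mg/L.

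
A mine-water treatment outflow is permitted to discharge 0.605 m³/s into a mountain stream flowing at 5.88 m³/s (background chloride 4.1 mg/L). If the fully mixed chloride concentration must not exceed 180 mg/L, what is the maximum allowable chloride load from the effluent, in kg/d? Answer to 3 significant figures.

Mass balance at the limit: 5.880·4.100 + 0.6050·Cₑ = 6.485·180 → Cₑ = 1890 mg/L.
Load = 0.6050 m³/s × 1890 g/m³ × 86 400 s/d = 98770 kg/d.

98800 kg/d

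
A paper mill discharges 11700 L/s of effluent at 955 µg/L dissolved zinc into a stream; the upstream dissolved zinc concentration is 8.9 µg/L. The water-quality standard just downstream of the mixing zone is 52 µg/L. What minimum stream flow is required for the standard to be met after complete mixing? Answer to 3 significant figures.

245000 L/s

Set C_mix = 52: (Q·8.900 + 11700·955.0) / (Q + 11700) = 52
→ Q = 11700·(955.0 − 52)/(52 − 8.900) = 245100 L/s.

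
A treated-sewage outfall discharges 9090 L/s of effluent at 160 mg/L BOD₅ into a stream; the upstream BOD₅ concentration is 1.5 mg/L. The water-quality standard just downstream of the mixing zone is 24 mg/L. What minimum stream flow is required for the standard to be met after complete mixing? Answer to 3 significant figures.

Set C_mix = 24: (Q·1.500 + 9090·160.0) / (Q + 9090) = 24
→ Q = 9090·(160.0 − 24)/(24 − 1.500) = 54940 L/s.

54900 L/s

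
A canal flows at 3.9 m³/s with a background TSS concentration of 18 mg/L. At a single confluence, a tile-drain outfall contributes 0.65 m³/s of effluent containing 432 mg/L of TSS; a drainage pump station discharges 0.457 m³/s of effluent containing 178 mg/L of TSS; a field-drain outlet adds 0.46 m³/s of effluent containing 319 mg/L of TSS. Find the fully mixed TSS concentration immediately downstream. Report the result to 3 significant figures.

106 mg/L

Mixed concentration C = ΣQC/ΣQ = (3.900·18.00 + 0.6500·432.0 + 0.4570·178.0 + 0.4600·319.0) / 5.467 = 579.1/5.467 = 105.9 mg/L.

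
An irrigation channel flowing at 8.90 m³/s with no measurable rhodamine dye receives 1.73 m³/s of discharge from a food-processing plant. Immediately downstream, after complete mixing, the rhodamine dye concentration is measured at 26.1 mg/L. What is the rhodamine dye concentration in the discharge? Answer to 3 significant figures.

160 mg/L

Mass balance: 8.900·0 + 1.730·Cₑ = 10.63·26.10
→ Cₑ = (10.63·26.10 − 8.900·0) / 1.730 = 160.4 mg/L.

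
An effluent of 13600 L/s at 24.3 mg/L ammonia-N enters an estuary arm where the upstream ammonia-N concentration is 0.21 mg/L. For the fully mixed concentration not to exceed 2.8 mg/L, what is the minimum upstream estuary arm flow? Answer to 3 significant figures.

113000 L/s

Set C_mix = 2.8: (Q·0.2100 + 13600·24.30) / (Q + 13600) = 2.8
→ Q = 13600·(24.30 − 2.8)/(2.8 − 0.2100) = 112900 L/s.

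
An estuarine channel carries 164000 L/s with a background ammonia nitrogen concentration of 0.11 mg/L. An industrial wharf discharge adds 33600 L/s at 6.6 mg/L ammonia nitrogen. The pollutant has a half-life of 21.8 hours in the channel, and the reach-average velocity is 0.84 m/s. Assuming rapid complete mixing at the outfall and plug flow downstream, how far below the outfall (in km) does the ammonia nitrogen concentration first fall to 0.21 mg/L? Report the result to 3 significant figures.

167 km

Conservation of mass: C = (164000·0.1100 + 33600·6.600) / 197600 = 239800/197600 = 1.214 mg/L.
Half-life 21.8 h → k = ln 2 / 21.8 = 0.03180 h⁻¹ = 0.7631 d⁻¹.
Set 1.214·exp(−k·t) = 0.21 → t = ln(1.214/0.21)/k = 198600 s = 55.17 h.
Distance = v·t = 0.84·198600 = 166800 m = 166.8 km.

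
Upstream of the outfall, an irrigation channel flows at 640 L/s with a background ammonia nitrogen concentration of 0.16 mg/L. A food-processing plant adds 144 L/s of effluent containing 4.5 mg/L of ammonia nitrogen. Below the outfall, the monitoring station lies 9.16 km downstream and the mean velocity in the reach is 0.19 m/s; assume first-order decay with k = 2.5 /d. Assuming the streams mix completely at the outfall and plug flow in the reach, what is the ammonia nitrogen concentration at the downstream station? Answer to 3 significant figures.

Mixed concentration C = ΣQC/ΣQ = (640.0·0.1600 + 144.0·4.500) / 784.0 = 750.4/784.0 = 0.9571 mg/L.
Travel time t = 9.16·1000 / 0.19 = 48210 s = 13.39 h.
Decay over the reach: 0.9571·exp(−kt) = 0.9571·0.2478 = 0.2372 mg/L.

0.237 mg/L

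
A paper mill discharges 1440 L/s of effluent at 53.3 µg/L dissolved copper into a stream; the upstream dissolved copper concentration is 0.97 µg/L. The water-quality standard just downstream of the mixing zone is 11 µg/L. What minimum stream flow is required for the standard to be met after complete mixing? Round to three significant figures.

Set C_mix = 11: (Q·0.9700 + 1440·53.30) / (Q + 1440) = 11
→ Q = 1440·(53.30 − 11)/(11 − 0.9700) = 6073 L/s.

6070 L/s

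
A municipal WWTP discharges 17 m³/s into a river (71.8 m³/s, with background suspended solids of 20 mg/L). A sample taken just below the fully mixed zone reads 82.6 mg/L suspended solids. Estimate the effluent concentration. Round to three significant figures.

Mass balance: 71.80·20.00 + 17.00·Cₑ = 88.80·82.60
→ Cₑ = (88.80·82.60 − 71.80·20.00) / 17.00 = 347.0 mg/L.

347 mg/L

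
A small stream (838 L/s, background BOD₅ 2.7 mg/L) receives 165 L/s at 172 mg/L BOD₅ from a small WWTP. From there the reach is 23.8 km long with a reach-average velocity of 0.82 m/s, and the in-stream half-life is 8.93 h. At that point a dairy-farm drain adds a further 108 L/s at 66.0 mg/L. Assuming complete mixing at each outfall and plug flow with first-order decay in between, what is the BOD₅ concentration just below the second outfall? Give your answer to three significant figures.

21.2 mg/L

Mass balance: C = (838.0·2.700 + 165.0·172.0) / 1003 = 30640/1003 = 30.55 mg/L; combined flow 1003 L/s.
Travel time t = 23.8·1000 / 0.82 = 29020 s = 8.062 h.
Half-life 8.93 h → k = ln 2 / 8.93 = 0.07762 h⁻¹ = 1.863 d⁻¹.
After decay, C = 30.55 × e^(−kt) = 30.55 × 0.5348 = 16.34 mg/L.
Second outfall: C = (1003·16.34 + 108.0·66.00)/1111 = 21.17 mg/L.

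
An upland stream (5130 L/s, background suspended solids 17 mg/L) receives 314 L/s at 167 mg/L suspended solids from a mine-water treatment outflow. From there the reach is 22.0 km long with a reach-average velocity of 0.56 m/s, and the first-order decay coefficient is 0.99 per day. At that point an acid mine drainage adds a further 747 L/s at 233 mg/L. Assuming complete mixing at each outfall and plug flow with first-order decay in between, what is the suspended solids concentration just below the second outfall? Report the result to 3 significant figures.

Mass balance: C = (5130·17.00 + 314.0·167.0) / 5444 = 139600/5444 = 25.65 mg/L; combined flow 5444 L/s.
Travel time t = 22.0·1000 / 0.56 = 39290 s = 10.91 h.
First-order decay: C = 25.65·exp(−k·t) = 25.65·0.6375 = 16.35 mg/L.
Second outfall: C = (5444·16.35 + 747.0·233.0)/6191 = 42.49 mg/L.

42.5 mg/L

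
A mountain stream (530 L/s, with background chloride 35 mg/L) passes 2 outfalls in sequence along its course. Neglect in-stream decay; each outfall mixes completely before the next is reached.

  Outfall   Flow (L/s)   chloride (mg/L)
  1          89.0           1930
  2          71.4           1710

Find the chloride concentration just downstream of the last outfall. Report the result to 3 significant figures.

453 mg/L

After outfall 1: Q = 530.0 + 89.00 = 619.0 L/s; C = (530.0·35.00 + 89.00·1930)/619.0 = 307.5 mg/L.
After outfall 2: Q = 619.0 + 71.40 = 690.4 L/s; C = (619.0·307.5 + 71.40·1710)/690.4 = 452.5 mg/L.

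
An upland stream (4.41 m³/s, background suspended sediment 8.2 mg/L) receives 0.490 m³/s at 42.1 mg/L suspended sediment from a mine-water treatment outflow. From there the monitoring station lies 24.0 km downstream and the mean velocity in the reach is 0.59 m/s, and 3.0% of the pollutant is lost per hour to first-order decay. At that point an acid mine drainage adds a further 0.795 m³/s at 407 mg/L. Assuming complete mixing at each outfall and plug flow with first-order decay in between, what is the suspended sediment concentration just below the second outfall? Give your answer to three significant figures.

63.9 mg/L

Conservation of mass: C = (4.410·8.200 + 0.4900·42.10) / 4.900 = 56.79/4.900 = 11.59 mg/L; combined flow 4.900 m³/s.
Travel time t = 24.0·1000 / 0.59 = 40680 s = 11.30 h.
3.0%/h lost → k = −ln(1 − 0.03) = 0.03046 h⁻¹.
After decay, C = 11.59 × e^(−kt) = 11.59 × 0.7088 = 8.215 mg/L.
At the second outfall, C = (4.900·8.215 + 0.7950·407.0) / (4.900 + 0.7950) = 63.88 mg/L.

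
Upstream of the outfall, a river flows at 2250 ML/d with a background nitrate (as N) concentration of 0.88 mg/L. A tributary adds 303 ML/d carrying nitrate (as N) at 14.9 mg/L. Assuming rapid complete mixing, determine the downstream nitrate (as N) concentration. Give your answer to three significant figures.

2.54 mg/L

Flow-weighted average: C = (2250·0.8800 + 303.0·14.90) / 2553 = 6495/2553 = 2.544 mg/L.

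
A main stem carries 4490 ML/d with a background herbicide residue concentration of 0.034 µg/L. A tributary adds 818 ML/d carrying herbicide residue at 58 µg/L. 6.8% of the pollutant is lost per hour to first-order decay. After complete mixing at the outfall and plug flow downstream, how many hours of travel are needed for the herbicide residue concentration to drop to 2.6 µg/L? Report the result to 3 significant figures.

17.6 h

Flow-weighted average: C = (4490·0.03400 + 818.0·58.00) / 5308 = 47600/5308 = 8.967 µg/L.
6.8%/h lost → k = −ln(1 − 0.068) = 0.07042 h⁻¹.
8.967·exp(−k·t) = 2.6 → t = ln(8.967/2.6)/k = 63290 s = 17.58 h.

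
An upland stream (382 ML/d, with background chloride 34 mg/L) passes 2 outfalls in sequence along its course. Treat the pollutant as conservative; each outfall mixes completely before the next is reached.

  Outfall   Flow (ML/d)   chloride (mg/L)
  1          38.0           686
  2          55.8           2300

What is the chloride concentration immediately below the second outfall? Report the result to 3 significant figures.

Below outfall 1: Q → 420.0 ML/d, C = (382.0·34.00 + 38.00·686.0)/420.0 = 92.99 mg/L.
Below outfall 2: Q → 475.8 ML/d, C = (420.0·92.99 + 55.80·2300)/475.8 = 351.8 mg/L.

352 mg/L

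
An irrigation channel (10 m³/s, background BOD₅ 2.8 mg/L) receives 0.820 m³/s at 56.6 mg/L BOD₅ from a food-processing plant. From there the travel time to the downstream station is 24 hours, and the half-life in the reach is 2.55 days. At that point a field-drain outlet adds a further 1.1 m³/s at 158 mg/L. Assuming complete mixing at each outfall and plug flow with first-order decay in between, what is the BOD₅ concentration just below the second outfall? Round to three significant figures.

Mixed concentration C = ΣQC/ΣQ = (10.00·2.800 + 0.8200·56.60) / 10.82 = 74.41/10.82 = 6.877 mg/L; combined flow 10.82 m³/s.
Half-life 2.55 d → k = ln 2 / 2.55 = 0.2718 d⁻¹.
Decay over the reach: 6.877·exp(−kt) = 6.877·0.7620 = 5.240 mg/L.
At the second outfall, C = (10.82·5.240 + 1.100·158.0) / (10.82 + 1.100) = 19.34 mg/L.

19.3 mg/L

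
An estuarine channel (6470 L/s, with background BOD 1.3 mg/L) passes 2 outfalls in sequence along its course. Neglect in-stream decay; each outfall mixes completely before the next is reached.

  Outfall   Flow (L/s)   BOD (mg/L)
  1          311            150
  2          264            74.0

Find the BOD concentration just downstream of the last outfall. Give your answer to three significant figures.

10.6 mg/L

After outfall 1: Q = 6470 + 311.0 = 6781 L/s; C = (6470·1.300 + 311.0·150.0)/6781 = 8.120 mg/L.
After outfall 2: Q = 6781 + 264.0 = 7045 L/s; C = (6781·8.120 + 264.0·74.00)/7045 = 10.59 mg/L.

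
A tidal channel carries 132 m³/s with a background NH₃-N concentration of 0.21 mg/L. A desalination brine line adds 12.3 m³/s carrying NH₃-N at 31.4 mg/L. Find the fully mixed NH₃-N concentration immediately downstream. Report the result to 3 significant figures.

Mixed concentration C = ΣQC/ΣQ = (132.0·0.2100 + 12.30·31.40) / 144.3 = 413.9/144.3 = 2.869 mg/L.

2.87 mg/L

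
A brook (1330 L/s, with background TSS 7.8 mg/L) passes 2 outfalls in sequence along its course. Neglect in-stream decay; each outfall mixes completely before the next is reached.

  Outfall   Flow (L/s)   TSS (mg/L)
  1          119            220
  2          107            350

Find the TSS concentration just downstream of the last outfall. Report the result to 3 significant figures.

47.6 mg/L

Below outfall 1: Q → 1449 L/s, C = (1330·7.800 + 119.0·220.0)/1449 = 25.23 mg/L.
Below outfall 2: Q → 1556 L/s, C = (1449·25.23 + 107.0·350.0)/1556 = 47.56 mg/L.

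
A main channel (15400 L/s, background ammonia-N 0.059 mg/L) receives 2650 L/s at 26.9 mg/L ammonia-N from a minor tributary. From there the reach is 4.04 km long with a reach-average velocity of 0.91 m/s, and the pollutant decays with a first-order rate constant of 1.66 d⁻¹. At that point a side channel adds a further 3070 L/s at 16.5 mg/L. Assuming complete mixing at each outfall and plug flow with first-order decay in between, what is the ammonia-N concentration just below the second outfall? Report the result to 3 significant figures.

Conservation of mass: C = (15400·0.05900 + 2650·26.90) / 18050 = 72190/18050 = 4.000 mg/L; combined flow 18050 L/s.
Travel time t = 4.04·1000 / 0.91 = 4440 s = 1.233 h.
After decay, C = 4.000 × e^(−kt) = 4.000 × 0.9182 = 3.673 mg/L.
Second outfall: C = (18050·3.673 + 3070·16.50)/21120 = 5.537 mg/L.

5.54 mg/L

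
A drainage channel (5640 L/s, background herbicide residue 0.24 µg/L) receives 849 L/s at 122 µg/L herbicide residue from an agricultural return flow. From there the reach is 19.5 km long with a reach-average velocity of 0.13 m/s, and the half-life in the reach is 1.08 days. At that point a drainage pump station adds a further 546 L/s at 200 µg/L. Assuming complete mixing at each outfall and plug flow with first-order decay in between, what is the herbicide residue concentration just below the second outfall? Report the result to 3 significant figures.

After mixing, C = (5640·0.2400 + 849.0·122.0) / 6489 = 104900/6489 = 16.17 µg/L; combined flow 6489 L/s.
Travel time t = 19.5·1000 / 0.13 = 150000 s = 41.67 h.
Half-life 1.08 d → k = ln 2 / 1.08 = 0.6418 d⁻¹.
Decay over the reach: 16.17·exp(−kt) = 16.17·0.3282 = 5.307 µg/L.
Second outfall: C = (6489·5.307 + 546.0·200.0)/7035 = 20.42 µg/L.

20.4 µg/L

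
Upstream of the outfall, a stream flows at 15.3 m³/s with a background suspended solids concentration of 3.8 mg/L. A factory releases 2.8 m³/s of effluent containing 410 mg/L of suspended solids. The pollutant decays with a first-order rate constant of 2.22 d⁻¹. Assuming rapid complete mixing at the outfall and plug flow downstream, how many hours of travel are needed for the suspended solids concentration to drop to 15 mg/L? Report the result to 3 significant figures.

Conservation of mass: C = (15.30·3.800 + 2.800·410.0) / 18.10 = 1206/18.10 = 66.64 mg/L.
66.64·exp(−k·t) = 15 → t = ln(66.64/15)/k = 58040 s = 16.12 h.

16.1 h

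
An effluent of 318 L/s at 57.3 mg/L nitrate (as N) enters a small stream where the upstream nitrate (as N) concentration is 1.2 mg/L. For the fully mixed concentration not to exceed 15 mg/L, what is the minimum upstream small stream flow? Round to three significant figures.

975 L/s

Set C_mix = 15: (Q·1.200 + 318.0·57.30) / (Q + 318.0) = 15
→ Q = 318.0·(57.30 − 15)/(15 − 1.200) = 974.7 L/s.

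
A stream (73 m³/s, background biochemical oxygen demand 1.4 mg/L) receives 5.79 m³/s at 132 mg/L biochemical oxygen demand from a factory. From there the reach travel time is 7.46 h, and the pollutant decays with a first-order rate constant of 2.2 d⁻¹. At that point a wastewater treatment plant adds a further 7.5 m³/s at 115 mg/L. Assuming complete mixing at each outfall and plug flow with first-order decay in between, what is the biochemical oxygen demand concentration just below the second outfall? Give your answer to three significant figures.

Mass balance: C = (73.00·1.400 + 5.790·132.0) / 78.79 = 866.5/78.79 = 11.00 mg/L; combined flow 78.79 m³/s.
After decay, C = 11.00 × e^(−kt) = 11.00 × 0.5047 = 5.550 mg/L.
At the second outfall, C = (78.79·5.550 + 7.500·115.0) / (78.79 + 7.500) = 15.06 mg/L.

15.1 mg/L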